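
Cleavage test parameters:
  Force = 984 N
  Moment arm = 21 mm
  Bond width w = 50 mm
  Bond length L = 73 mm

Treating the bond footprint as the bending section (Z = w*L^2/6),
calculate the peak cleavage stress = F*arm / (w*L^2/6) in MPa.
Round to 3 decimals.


M = 984 * 21 = 20664 N*mm
Z = 50 * 73^2 / 6 = 266450 / 6 mm^3
sigma = M / Z = 6 * 20664 / 266450 = 123984 / 266450
= 0.465 MPa

0.465


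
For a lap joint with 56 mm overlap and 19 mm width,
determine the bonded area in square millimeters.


Area = 56 * 19 = 1064 mm^2

1064


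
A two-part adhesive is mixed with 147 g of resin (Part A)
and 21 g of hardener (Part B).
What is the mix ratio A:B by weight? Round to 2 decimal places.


Mix ratio = mass_A / mass_B
= 147 / 21
= 7.00

7.00


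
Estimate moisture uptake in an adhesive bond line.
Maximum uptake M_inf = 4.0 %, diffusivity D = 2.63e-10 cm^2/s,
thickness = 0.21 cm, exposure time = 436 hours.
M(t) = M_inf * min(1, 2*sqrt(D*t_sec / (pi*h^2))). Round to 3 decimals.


Convert time: 436 h = 1569600 s
ratio = min(1, 2*sqrt(2.63e-10*1569600/(pi*0.21^2)))
= 0.109171
M(t) = 4.0 * 0.109171 = 0.437%

0.437


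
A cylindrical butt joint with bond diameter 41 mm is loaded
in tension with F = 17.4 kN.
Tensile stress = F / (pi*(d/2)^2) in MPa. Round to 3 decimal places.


Area = pi * (41/2)^2 = 1320.2543 mm^2
Stress = 17.4*1000 / 1320.2543
= 13.179 MPa

13.179


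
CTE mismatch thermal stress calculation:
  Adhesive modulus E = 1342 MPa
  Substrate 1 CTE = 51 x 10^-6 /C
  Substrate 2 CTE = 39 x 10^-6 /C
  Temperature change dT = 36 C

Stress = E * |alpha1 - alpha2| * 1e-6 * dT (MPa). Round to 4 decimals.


delta_alpha = |51 - 39| = 12 x 10^-6/C
Stress = 1342 * 12e-6 * 36
= 0.5797 MPa

0.5797


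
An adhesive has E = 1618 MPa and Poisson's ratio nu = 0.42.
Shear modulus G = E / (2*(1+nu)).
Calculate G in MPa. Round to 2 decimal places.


G = 1618 / (2*(1+0.42))
= 1618 / 2.84
= 569.72 MPa

569.72


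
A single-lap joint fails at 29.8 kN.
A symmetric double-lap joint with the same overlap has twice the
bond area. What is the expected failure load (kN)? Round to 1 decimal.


Double-lap load = 2 * 29.8 = 59.6 kN

59.6


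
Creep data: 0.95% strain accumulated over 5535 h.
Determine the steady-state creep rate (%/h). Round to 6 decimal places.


Rate = 0.95 / 5535 = 0.000172 %/h

0.000172


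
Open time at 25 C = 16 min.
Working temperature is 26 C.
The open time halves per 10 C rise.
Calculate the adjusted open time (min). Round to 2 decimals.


factor = 2^((26 - 25) / 10) = 1.0718
ot = 16 / 1.0718 = 14.93 min

14.93


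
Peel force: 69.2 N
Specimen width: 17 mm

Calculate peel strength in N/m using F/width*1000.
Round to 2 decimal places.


Peel strength = 69.2 / 17 * 1000 = 4070.59 N/m

4070.59


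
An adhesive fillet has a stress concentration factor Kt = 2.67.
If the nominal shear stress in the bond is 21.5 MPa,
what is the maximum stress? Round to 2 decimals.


Max stress = 21.5 * 2.67 = 57.41 MPa

57.41


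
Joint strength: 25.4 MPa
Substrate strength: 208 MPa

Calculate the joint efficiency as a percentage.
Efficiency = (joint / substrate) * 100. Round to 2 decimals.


Efficiency = (25.4 / 208) * 100 = 12.21%

12.21


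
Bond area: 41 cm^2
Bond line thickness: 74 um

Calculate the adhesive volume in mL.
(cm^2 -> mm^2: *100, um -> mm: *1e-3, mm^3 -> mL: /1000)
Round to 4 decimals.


V = 41*100 * 74*1e-3 / 1000
= 0.3034 mL

0.3034


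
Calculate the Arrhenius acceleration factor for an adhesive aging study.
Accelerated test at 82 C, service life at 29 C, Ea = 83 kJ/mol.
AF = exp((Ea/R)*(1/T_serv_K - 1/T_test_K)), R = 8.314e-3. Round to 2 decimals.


T_test = 355.15 K, T_serv = 302.15 K
Ea/R = 83 / 0.008314 = 9983.16
AF = exp(9983.16 * (1/302.15 - 1/355.15))
= 138.48

138.48


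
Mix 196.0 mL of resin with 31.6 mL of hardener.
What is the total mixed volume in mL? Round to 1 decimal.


Total = 196.0 + 31.6 = 227.6 mL

227.6


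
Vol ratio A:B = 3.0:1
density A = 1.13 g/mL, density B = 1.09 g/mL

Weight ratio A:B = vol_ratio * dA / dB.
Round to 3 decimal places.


Weight ratio = 3.0 * 1.13 / 1.09
= 3.110

3.110


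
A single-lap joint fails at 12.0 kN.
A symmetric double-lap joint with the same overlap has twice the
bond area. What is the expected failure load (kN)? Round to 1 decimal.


Double-lap load = 2 * 12.0 = 24.0 kN

24.0


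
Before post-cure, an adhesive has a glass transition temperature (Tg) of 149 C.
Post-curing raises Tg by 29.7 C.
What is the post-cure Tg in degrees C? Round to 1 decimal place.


Tg_post = Tg_base + delta_Tg
= 149 + 29.7
= 178.7 C

178.7


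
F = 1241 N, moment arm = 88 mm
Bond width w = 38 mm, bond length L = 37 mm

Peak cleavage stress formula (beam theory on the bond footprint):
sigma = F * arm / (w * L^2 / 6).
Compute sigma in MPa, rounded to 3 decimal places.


sigma = (1241 * 88) / (38 * 1369 / 6)
= 109208 * 6 / 52022
= 655248 / 52022
= 12.596 MPa

12.596


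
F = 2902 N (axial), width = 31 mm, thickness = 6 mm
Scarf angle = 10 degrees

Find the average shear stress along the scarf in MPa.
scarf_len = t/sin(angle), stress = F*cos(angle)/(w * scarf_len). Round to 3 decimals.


scarf_len = 6/sin(10 deg) = 34.5526
cos(10 deg) = 0.984808
stress = 2902*0.984808/(31*34.5526) = 2.668 MPa

2.668


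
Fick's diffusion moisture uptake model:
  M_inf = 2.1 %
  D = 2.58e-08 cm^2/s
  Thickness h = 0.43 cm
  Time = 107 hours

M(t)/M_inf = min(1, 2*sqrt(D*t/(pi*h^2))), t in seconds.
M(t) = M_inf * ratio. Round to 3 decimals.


t_sec = 107 * 3600 = 385200
ratio = 2*sqrt(2.58e-08*385200/(pi*0.43^2))
= min(1, 0.261601)
= 0.261601
M(t) = 2.1 * 0.261601 = 0.549 %

0.549


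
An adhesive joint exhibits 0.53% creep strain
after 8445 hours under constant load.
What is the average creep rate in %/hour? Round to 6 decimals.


Creep rate = strain / time
= 0.53 / 8445
= 0.000063 %/h

0.000063


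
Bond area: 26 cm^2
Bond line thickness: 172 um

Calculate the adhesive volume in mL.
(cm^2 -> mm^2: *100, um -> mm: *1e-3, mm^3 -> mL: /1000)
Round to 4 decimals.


V = 26*100 * 172*1e-3 / 1000
= 0.4472 mL

0.4472


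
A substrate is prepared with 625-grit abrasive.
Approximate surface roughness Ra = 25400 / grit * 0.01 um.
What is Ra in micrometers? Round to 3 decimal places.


Ra = 25400 / 625 * 0.01 = 0.406 um

0.406


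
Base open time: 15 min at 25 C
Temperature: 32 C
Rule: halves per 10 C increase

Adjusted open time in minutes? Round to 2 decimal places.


Acceleration = 2^((32-25)/10) = 1.6245
Open time = 15 / 1.6245 = 9.23 min

9.23


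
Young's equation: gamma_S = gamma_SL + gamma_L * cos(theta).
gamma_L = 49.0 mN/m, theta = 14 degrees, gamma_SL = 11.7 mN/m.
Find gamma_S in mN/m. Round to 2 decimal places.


cos(14 deg) = 0.970296
gamma_S = 11.7 + 49.0 * 0.970296
= 59.24 mN/m

59.24


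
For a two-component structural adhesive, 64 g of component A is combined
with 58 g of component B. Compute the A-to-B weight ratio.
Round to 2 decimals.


Weight ratio A:B = 64 / 58
= 1.10

1.10


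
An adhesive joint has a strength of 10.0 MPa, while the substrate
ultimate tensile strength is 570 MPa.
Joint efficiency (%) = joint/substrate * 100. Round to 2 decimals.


Efficiency = 10.0 / 570 * 100
= 1.75%

1.75


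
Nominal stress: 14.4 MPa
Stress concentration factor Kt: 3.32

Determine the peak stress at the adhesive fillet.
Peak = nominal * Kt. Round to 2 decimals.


Peak stress = 14.4 * 3.32
= 47.81 MPa

47.81


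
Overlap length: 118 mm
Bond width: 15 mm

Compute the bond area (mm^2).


Bond area = 118 * 15 = 1770 mm^2

1770


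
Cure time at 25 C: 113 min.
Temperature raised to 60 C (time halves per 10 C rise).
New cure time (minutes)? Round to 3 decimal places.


Acceleration factor = 2^(35/10) = 11.3137
New time = 113 / 11.3137 = 9.988 min

9.988


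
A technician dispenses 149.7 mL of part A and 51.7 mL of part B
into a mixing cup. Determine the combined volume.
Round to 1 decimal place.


Combined volume = 149.7 + 51.7
= 201.4 mL

201.4


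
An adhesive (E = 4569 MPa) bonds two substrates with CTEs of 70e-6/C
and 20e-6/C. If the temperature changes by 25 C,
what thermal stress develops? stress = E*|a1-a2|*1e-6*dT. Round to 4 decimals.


Stress = 4569 * |70 - 20| * 1e-6 * 25
= 5.7113 MPa

5.7113


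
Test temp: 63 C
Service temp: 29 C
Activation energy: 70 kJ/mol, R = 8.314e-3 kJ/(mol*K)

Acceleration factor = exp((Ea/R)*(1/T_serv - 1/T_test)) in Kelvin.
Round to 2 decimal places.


AF = exp((70/0.008314)*(1/302.15 - 1/336.15))
= 16.75

16.75


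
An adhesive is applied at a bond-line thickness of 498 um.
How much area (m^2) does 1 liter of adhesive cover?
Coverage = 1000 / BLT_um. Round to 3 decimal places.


Coverage = 1000 / 498 = 2.008 m^2

2.008


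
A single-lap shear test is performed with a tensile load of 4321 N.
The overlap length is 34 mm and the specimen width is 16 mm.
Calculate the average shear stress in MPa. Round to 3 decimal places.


Shear stress = F / (overlap * width)
= 4321 / (34 * 16)
= 4321 / 544
= 7.943 MPa

7.943


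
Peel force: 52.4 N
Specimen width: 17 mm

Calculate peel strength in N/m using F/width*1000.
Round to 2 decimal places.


Peel strength = 52.4 / 17 * 1000 = 3082.35 N/m

3082.35


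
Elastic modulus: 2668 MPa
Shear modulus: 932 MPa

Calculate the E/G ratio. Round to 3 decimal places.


E / G = 2668 / 932 = 2.863

2.863


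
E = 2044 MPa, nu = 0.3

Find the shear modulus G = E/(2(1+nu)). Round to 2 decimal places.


G = 2044 / (2 * 1.30)
= 786.15 MPa

786.15


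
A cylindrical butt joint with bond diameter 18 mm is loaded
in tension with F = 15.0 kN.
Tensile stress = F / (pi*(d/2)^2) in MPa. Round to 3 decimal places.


Area = pi * (18/2)^2 = 254.4690 mm^2
Stress = 15.0*1000 / 254.4690
= 58.946 MPa

58.946


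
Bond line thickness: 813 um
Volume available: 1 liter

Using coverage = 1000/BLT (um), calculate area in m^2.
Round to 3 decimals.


1 L = 1e6 mm^3, thickness = 813 um = 0.813 mm
Area = 1e6 / 0.813 mm^2 = (1e6 / 0.813) / 1e6 m^2 = 1000 / 813 m^2
= 1.230 m^2

1.230


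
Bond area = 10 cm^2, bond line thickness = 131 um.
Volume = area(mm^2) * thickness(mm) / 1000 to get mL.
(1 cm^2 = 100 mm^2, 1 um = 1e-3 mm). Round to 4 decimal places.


area_mm2 = 10 * 100 = 1000
blt_mm = 131 * 1e-3 = 0.131
vol_mm3 = 1000 * 0.131 = 131.0
vol_mL = 131.0 / 1000 = 0.1310 mL

0.1310


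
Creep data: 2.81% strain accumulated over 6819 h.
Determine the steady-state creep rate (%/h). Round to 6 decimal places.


Rate = 2.81 / 6819 = 0.000412 %/h

0.000412


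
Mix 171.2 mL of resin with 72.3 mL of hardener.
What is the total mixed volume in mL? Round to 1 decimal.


Total = 171.2 + 72.3 = 243.5 mL

243.5


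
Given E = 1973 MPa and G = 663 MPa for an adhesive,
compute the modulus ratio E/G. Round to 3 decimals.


E/G ratio = 1973 / 663 = 2.976

2.976


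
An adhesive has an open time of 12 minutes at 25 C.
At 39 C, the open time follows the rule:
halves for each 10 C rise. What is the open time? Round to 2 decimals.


Factor = 2^((39-25)/10) = 2.6390
Open time = 12 / 2.6390 = 4.55 min

4.55


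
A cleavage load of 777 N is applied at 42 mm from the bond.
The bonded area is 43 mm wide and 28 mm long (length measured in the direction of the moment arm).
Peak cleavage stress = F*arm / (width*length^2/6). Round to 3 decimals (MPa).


Moment = 777 * 42 = 32634 N*mm
Section modulus = 43 * 784 / 6 = 33712 / 6 mm^3
Stress = 32634 / (33712 / 6) = 195804 / 33712
= 5.808 MPa

5.808


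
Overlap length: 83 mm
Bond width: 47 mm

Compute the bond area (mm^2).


Bond area = 83 * 47 = 3901 mm^2

3901


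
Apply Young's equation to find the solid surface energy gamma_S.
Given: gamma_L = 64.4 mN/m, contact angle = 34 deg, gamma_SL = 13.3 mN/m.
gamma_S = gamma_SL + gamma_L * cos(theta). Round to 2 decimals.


theta_rad = 34 * pi/180 = 0.593412
gamma_S = 13.3 + 64.4 * cos(0.593412)
= 66.69 mN/m

66.69


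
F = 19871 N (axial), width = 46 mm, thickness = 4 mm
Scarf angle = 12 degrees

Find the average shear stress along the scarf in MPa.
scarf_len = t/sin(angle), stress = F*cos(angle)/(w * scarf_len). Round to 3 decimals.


scarf_len = 4/sin(12 deg) = 19.2389
cos(12 deg) = 0.978148
stress = 19871*0.978148/(46*19.2389) = 21.963 MPa

21.963


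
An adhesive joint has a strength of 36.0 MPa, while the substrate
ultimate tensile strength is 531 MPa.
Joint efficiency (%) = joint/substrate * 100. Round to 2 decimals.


Efficiency = 36.0 / 531 * 100
= 6.78%

6.78


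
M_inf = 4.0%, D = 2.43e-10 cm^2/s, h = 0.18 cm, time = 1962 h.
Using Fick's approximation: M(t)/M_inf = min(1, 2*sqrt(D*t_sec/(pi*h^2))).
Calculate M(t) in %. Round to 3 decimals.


t = 7063200 s
ratio = min(1, 2*sqrt(2.43e-10*7063200/(pi*0.0324)))
= 0.259709
M(t) = 4.0 * 0.259709 = 1.039%

1.039


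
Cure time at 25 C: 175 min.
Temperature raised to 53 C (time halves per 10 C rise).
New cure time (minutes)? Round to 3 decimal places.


Acceleration factor = 2^(28/10) = 6.9644
New time = 175 / 6.9644 = 25.128 min

25.128


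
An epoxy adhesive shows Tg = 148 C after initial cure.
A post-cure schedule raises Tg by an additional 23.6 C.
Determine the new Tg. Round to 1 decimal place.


New Tg = 148 + 23.6
= 171.6 C

171.6


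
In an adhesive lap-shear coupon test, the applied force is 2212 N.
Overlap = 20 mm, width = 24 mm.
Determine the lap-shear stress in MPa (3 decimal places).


stress = F / (overlap * width)
= 2212 / (20 * 24)
= 4.608 MPa

4.608


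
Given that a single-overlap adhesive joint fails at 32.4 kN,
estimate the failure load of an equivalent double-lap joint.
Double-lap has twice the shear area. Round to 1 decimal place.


Double-lap factor = 2
Expected load = 32.4 * 2 = 64.8 kN

64.8


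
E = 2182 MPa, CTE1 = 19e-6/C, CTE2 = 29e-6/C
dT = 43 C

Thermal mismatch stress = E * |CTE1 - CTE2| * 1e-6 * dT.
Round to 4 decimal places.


= 2182 * 10e-6 * 43
= 0.9383 MPa

0.9383


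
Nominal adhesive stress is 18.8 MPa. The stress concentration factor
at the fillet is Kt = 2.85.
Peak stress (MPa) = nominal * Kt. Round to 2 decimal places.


Peak = 18.8 * 2.85 = 53.58 MPa

53.58


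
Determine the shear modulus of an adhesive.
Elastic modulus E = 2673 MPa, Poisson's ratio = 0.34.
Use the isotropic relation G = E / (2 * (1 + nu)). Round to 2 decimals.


G = 2673 / (2*(1+0.34)) = 2673 / 2.68
= 997.39 MPa

997.39


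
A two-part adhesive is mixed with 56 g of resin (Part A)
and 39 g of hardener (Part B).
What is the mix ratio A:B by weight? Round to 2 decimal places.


Mix ratio = mass_A / mass_B
= 56 / 39
= 1.44

1.44


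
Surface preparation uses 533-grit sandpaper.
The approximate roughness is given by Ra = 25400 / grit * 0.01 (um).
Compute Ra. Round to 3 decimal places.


Ra = 25400 / 533 * 0.01
= 254 / 533
= 0.477 um

0.477


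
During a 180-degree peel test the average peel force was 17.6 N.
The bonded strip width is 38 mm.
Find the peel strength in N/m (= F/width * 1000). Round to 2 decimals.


Peel strength = F/width * 1000
= 17.6 / 38 * 1000
= 463.16 N/m

463.16


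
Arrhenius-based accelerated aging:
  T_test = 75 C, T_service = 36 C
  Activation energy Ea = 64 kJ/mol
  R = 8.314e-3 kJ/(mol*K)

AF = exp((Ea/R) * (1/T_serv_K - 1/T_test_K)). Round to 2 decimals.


T_test_K = 348.15, T_serv_K = 309.15
AF = exp((64/8.314e-3) * (1/309.15 - 1/348.15))
= 16.27

16.27


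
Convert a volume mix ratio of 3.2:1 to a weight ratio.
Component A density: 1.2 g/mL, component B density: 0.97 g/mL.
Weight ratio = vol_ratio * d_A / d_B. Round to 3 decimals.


= 3.2 * 1.2 / 0.97 = 3.959

3.959


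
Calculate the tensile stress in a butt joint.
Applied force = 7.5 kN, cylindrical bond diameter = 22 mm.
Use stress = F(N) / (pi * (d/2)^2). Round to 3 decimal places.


A = pi * 11.0^2 = 380.1327 mm^2
sigma = 7500.0 / 380.1327 = 19.730 MPa

19.730


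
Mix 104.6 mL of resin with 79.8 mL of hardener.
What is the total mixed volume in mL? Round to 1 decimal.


Total = 104.6 + 79.8 = 184.4 mL

184.4


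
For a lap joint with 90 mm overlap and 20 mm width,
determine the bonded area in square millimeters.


Area = 90 * 20 = 1800 mm^2

1800


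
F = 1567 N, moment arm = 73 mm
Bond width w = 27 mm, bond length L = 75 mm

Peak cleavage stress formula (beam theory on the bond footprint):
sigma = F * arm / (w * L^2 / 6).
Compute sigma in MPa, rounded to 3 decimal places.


sigma = (1567 * 73) / (27 * 5625 / 6)
= 114391 * 6 / 151875
= 686346 / 151875
= 4.519 MPa

4.519


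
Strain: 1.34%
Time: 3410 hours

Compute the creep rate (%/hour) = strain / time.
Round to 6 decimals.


Creep rate = 1.34 / 3410
= 0.000393 %/h

0.000393


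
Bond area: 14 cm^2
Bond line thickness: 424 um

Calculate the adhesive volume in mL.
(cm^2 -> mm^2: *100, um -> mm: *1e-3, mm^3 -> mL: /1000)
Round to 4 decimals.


V = 14*100 * 424*1e-3 / 1000
= 0.5936 mL

0.5936


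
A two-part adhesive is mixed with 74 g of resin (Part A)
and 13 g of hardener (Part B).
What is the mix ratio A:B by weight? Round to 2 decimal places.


Mix ratio = mass_A / mass_B
= 74 / 13
= 5.69

5.69


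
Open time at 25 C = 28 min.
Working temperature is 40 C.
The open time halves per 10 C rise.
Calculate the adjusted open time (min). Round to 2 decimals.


factor = 2^((40 - 25) / 10) = 2.8284
ot = 28 / 2.8284 = 9.90 min

9.90


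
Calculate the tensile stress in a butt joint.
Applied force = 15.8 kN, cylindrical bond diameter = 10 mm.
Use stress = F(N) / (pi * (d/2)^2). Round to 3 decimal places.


A = pi * 5.0^2 = 78.5398 mm^2
sigma = 15800.0 / 78.5398 = 201.172 MPa

201.172


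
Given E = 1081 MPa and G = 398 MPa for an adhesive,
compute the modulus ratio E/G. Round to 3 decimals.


E/G ratio = 1081 / 398 = 2.716

2.716


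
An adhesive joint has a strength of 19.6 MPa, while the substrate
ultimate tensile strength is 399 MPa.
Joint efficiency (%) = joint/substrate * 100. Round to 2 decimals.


Efficiency = 19.6 / 399 * 100
= 4.91%

4.91


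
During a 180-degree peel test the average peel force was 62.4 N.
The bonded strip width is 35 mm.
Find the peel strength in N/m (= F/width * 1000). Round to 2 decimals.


Peel strength = F/width * 1000
= 62.4 / 35 * 1000
= 1782.86 N/m

1782.86


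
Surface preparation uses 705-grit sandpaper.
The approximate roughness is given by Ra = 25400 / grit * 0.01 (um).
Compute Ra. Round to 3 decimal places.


Ra = 25400 / 705 * 0.01
= 254 / 705
= 0.360 um

0.360


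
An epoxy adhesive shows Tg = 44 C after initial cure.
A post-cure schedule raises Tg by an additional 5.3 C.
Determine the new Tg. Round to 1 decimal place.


New Tg = 44 + 5.3
= 49.3 C

49.3


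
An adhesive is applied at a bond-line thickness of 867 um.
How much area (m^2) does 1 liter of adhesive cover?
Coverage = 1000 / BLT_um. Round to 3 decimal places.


Coverage = 1000 / 867 = 1.153 m^2

1.153


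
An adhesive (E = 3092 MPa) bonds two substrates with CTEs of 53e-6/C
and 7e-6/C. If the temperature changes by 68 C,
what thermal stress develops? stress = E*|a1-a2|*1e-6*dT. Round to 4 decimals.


Stress = 3092 * |53 - 7| * 1e-6 * 68
= 9.6718 MPa

9.6718


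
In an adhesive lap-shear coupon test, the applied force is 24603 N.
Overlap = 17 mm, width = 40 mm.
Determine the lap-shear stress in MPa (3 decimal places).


stress = F / (overlap * width)
= 24603 / (17 * 40)
= 36.181 MPa

36.181


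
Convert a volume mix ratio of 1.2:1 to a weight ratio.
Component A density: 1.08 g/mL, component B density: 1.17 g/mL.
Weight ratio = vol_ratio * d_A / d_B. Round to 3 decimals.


= 1.2 * 1.08 / 1.17 = 1.108

1.108


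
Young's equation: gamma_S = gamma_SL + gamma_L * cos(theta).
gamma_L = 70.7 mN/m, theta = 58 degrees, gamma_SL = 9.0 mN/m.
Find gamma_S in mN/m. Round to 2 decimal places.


cos(58 deg) = 0.529919
gamma_S = 9.0 + 70.7 * 0.529919
= 46.47 mN/m

46.47


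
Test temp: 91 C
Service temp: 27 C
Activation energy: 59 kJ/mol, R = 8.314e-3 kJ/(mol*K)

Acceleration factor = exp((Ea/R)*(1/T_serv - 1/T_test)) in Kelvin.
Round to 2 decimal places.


AF = exp((59/0.008314)*(1/300.15 - 1/364.15))
= 63.77

63.77


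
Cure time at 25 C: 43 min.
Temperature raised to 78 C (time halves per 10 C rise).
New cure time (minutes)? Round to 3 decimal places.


Acceleration factor = 2^(53/10) = 39.3966
New time = 43 / 39.3966 = 1.091 min

1.091


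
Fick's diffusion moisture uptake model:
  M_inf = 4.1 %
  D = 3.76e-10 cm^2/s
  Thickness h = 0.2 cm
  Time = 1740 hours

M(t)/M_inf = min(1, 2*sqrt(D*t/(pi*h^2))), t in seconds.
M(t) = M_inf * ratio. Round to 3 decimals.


t_sec = 1740 * 3600 = 6264000
ratio = 2*sqrt(3.76e-10*6264000/(pi*0.2^2))
= min(1, 0.273807)
= 0.273807
M(t) = 4.1 * 0.273807 = 1.123 %

1.123


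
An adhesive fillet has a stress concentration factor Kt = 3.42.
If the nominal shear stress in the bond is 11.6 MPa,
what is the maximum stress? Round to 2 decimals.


Max stress = 11.6 * 3.42 = 39.67 MPa

39.67


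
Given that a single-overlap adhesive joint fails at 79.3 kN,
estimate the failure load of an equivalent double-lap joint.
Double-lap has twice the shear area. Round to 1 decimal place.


Double-lap factor = 2
Expected load = 79.3 * 2 = 158.6 kN

158.6


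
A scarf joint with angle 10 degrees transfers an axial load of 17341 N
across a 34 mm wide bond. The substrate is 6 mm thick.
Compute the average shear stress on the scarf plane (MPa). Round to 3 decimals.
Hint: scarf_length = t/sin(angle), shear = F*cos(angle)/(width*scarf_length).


scarf_length = 6 / sin(10 deg) = 34.5526 mm
cos(10 deg) = 0.984808
shear stress = 17341 * 0.984808 / (34 * 34.5526)
= 14.537 MPa

14.537


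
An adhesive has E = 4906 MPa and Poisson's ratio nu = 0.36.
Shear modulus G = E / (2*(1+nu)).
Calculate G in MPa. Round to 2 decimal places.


G = 4906 / (2*(1+0.36))
= 4906 / 2.72
= 1803.68 MPa

1803.68


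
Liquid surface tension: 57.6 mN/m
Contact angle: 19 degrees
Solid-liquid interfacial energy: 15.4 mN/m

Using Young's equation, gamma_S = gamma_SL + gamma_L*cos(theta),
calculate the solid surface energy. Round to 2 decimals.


gamma_S = 15.4 + 57.6 * cos(19)
= 69.86 mN/m

69.86


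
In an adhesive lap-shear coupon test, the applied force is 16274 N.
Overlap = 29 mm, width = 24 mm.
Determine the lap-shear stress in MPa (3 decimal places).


stress = F / (overlap * width)
= 16274 / (29 * 24)
= 23.382 MPa

23.382


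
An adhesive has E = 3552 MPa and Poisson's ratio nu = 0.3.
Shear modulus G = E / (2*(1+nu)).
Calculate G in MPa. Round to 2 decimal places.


G = 3552 / (2*(1+0.3))
= 3552 / 2.60
= 1366.15 MPa

1366.15


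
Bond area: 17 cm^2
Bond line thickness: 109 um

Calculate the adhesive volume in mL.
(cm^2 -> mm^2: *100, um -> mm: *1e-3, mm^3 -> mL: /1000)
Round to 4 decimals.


V = 17*100 * 109*1e-3 / 1000
= 0.1853 mL

0.1853


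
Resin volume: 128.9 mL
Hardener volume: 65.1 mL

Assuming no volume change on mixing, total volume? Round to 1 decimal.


V_total = 128.9 + 65.1 = 194.0 mL

194.0


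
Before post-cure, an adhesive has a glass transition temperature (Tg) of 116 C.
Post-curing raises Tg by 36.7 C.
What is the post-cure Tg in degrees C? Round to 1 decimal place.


Tg_post = Tg_base + delta_Tg
= 116 + 36.7
= 152.7 C

152.7


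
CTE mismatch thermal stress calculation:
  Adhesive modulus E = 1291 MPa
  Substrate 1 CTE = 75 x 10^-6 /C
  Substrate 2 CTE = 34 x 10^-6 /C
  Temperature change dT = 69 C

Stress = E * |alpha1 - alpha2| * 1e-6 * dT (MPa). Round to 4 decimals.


delta_alpha = |75 - 34| = 41 x 10^-6/C
Stress = 1291 * 41e-6 * 69
= 3.6522 MPa

3.6522


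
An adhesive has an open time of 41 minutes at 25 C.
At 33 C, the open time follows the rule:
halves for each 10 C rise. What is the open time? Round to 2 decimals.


Factor = 2^((33-25)/10) = 1.7411
Open time = 41 / 1.7411 = 23.55 min

23.55


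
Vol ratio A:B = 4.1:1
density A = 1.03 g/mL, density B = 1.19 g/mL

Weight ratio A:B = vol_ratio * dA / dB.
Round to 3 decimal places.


Weight ratio = 4.1 * 1.03 / 1.19
= 3.549

3.549


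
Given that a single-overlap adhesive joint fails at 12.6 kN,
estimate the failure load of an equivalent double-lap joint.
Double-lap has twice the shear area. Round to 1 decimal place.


Double-lap factor = 2
Expected load = 12.6 * 2 = 25.2 kN

25.2


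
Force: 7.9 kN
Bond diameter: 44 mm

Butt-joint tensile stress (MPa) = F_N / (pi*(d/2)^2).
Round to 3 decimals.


F_N = 7.9 * 1000 = 7900.0 N
A = pi*(22.0)^2 = 1520.5308 mm^2
stress = 7900.0 / 1520.5308 = 5.196 MPa

5.196


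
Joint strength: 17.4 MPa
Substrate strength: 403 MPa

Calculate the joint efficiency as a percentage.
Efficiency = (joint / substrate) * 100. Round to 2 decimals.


Efficiency = (17.4 / 403) * 100 = 4.32%

4.32


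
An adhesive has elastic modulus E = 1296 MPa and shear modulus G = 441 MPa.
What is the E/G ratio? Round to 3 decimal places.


E/G = 1296 / 441 = 2.939

2.939


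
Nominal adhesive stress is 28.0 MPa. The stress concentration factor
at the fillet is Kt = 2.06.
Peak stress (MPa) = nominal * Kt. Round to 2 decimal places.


Peak = 28.0 * 2.06 = 57.68 MPa

57.68


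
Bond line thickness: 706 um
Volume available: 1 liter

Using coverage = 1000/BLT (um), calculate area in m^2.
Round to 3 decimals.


1 L = 1e6 mm^3, thickness = 706 um = 0.706 mm
Area = 1e6 / 0.706 mm^2 = (1e6 / 0.706) / 1e6 m^2 = 1000 / 706 m^2
= 1.416 m^2

1.416


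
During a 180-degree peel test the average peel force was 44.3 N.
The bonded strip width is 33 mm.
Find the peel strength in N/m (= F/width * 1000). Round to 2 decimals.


Peel strength = F/width * 1000
= 44.3 / 33 * 1000
= 1342.42 N/m

1342.42


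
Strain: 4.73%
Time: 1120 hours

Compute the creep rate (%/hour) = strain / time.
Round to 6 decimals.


Creep rate = 4.73 / 1120
= 0.004223 %/h

0.004223


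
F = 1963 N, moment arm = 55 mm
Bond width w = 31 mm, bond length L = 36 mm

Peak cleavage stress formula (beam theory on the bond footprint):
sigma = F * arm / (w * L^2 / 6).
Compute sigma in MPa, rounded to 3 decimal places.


sigma = (1963 * 55) / (31 * 1296 / 6)
= 107965 * 6 / 40176
= 647790 / 40176
= 16.124 MPa

16.124


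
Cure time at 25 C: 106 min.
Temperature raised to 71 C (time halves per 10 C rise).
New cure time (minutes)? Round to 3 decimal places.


Acceleration factor = 2^(46/10) = 24.2515
New time = 106 / 24.2515 = 4.371 min

4.371


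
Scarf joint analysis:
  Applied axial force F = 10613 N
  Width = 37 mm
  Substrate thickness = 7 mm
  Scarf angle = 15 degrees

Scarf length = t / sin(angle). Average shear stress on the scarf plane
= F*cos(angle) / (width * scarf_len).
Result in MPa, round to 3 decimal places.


Scarf length = 7 / sin(15 deg) = 27.0459 mm
cos(15 deg) = 0.965926
Shear = 10613 * 0.965926 / (37 * 27.0459)
= 10.244 MPa

10.244


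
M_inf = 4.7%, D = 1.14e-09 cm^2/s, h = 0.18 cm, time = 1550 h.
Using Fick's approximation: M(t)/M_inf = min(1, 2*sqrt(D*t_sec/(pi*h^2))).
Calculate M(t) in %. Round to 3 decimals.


t = 5580000 s
ratio = min(1, 2*sqrt(1.14e-09*5580000/(pi*0.0324)))
= 0.499979
M(t) = 4.7 * 0.499979 = 2.350%

2.350


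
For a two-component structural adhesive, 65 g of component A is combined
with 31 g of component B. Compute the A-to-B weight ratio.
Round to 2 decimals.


Weight ratio A:B = 65 / 31
= 2.10

2.10


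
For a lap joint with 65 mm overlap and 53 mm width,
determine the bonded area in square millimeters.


Area = 65 * 53 = 3445 mm^2

3445


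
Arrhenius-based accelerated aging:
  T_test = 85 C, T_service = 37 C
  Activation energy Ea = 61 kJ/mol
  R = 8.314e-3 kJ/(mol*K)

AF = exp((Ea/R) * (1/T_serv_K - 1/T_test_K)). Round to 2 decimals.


T_test_K = 358.15, T_serv_K = 310.15
AF = exp((61/8.314e-3) * (1/310.15 - 1/358.15))
= 23.82

23.82


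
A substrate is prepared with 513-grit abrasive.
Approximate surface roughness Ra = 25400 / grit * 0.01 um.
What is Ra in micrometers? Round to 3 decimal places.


Ra = 25400 / 513 * 0.01 = 0.495 um

0.495


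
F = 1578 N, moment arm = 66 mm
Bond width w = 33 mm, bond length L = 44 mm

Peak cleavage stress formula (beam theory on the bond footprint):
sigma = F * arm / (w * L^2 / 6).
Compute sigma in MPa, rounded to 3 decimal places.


sigma = (1578 * 66) / (33 * 1936 / 6)
= 104148 * 6 / 63888
= 624888 / 63888
= 9.781 MPa

9.781


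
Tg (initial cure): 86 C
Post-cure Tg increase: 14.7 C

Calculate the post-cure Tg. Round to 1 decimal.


Post-cure Tg = 86 + 14.7 = 100.7 C

100.7


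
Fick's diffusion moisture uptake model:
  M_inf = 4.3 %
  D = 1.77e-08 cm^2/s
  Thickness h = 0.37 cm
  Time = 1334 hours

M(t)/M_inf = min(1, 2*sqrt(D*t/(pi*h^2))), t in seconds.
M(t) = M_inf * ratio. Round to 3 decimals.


t_sec = 1334 * 3600 = 4802400
ratio = 2*sqrt(1.77e-08*4802400/(pi*0.37^2))
= min(1, 0.889138)
= 0.889138
M(t) = 4.3 * 0.889138 = 3.823 %

3.823


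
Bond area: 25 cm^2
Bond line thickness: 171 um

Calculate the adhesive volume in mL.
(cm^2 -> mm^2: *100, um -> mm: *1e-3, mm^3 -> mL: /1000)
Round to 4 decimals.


V = 25*100 * 171*1e-3 / 1000
= 0.4275 mL

0.4275


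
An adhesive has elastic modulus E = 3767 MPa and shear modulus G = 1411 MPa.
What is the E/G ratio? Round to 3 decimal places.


E/G = 3767 / 1411 = 2.670

2.670


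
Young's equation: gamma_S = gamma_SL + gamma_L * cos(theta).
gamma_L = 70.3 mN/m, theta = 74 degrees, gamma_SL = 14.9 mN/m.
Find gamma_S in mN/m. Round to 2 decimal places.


cos(74 deg) = 0.275637
gamma_S = 14.9 + 70.3 * 0.275637
= 34.28 mN/m

34.28


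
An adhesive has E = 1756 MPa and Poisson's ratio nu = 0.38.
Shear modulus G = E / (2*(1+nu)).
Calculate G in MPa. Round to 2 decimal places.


G = 1756 / (2*(1+0.38))
= 1756 / 2.76
= 636.23 MPa

636.23


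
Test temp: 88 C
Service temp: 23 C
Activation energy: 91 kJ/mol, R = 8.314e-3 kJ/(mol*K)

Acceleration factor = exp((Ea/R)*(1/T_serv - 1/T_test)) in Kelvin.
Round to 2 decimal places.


AF = exp((91/0.008314)*(1/296.15 - 1/361.15))
= 774.25

774.25


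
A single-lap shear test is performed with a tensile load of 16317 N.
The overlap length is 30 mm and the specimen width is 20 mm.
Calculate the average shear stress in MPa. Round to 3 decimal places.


Shear stress = F / (overlap * width)
= 16317 / (30 * 20)
= 16317 / 600
= 27.195 MPa

27.195


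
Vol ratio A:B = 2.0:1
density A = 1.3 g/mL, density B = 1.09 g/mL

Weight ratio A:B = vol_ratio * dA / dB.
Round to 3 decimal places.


Weight ratio = 2.0 * 1.3 / 1.09
= 2.385

2.385


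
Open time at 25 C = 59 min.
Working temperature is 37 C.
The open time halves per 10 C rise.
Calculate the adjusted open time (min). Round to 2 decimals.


factor = 2^((37 - 25) / 10) = 2.2974
ot = 59 / 2.2974 = 25.68 min

25.68


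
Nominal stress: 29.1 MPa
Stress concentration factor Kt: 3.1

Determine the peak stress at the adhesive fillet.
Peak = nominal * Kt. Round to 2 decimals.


Peak stress = 29.1 * 3.1
= 90.21 MPa

90.21


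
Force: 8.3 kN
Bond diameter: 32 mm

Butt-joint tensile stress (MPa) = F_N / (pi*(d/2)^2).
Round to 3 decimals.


F_N = 8.3 * 1000 = 8300.0 N
A = pi*(16.0)^2 = 804.2477 mm^2
stress = 8300.0 / 804.2477 = 10.320 MPa

10.320


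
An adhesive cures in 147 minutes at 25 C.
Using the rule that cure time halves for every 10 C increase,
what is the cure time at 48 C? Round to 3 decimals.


Factor = 2^((48 - 25) / 10) = 4.9246
Cure time = 147 / 4.9246
= 29.850 minutes

29.850


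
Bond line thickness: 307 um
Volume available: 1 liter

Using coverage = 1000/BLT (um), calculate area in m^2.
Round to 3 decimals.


1 L = 1e6 mm^3, thickness = 307 um = 0.307 mm
Area = 1e6 / 0.307 mm^2 = (1e6 / 0.307) / 1e6 m^2 = 1000 / 307 m^2
= 3.257 m^2

3.257


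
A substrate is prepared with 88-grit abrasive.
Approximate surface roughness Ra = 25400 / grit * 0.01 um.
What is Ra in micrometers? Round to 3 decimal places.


Ra = 25400 / 88 * 0.01 = 2.886 um

2.886


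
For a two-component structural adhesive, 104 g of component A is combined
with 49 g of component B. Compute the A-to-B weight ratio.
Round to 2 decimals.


Weight ratio A:B = 104 / 49
= 2.12

2.12


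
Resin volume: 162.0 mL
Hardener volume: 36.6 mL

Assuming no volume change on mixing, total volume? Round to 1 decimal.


V_total = 162.0 + 36.6 = 198.6 mL

198.6


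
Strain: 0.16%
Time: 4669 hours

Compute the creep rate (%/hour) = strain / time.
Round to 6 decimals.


Creep rate = 0.16 / 4669
= 0.000034 %/h

0.000034


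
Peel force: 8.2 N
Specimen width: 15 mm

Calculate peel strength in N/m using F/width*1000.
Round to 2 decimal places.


Peel strength = 8.2 / 15 * 1000 = 546.67 N/m

546.67


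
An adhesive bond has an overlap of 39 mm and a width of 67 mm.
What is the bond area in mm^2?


Bond area = overlap * width
= 39 * 67
= 2613 mm^2

2613


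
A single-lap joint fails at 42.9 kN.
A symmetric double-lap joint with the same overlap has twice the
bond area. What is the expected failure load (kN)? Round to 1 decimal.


Double-lap load = 2 * 42.9 = 85.8 kN

85.8


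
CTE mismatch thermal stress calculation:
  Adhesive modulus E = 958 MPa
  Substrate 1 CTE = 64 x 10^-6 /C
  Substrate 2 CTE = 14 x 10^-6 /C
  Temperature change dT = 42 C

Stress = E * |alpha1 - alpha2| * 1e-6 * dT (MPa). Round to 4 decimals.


delta_alpha = |64 - 14| = 50 x 10^-6/C
Stress = 958 * 50e-6 * 42
= 2.0118 MPa

2.0118


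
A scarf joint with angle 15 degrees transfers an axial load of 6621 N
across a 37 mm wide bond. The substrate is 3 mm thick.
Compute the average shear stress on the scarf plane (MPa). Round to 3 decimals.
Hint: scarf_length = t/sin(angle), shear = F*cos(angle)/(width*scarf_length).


scarf_length = 3 / sin(15 deg) = 11.5911 mm
cos(15 deg) = 0.965926
shear stress = 6621 * 0.965926 / (37 * 11.5911)
= 14.912 MPa

14.912


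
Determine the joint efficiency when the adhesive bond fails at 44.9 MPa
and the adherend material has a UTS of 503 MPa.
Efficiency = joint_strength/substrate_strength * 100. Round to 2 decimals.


Joint efficiency = 44.9 / 503 * 100
= 8.93%

8.93


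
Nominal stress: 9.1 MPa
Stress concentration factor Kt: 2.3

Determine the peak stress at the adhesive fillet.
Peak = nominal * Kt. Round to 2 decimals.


Peak stress = 9.1 * 2.3
= 20.93 MPa

20.93


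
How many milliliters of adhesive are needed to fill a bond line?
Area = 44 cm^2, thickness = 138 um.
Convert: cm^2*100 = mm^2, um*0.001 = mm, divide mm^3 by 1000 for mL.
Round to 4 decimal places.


= (44 * 100) * (138 * 0.001) / 1000
= 0.6072 mL

0.6072


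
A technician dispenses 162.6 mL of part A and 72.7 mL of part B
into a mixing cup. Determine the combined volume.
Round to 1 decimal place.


Combined volume = 162.6 + 72.7
= 235.3 mL

235.3


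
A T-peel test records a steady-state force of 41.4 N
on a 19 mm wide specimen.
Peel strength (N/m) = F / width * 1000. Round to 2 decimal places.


Peel strength = 41.4 / 19 * 1000
= 2178.95 N/m

2178.95


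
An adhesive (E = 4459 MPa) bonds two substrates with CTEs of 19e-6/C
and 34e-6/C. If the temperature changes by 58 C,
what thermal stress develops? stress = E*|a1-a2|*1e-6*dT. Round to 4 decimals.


Stress = 4459 * |19 - 34| * 1e-6 * 58
= 3.8793 MPa

3.8793


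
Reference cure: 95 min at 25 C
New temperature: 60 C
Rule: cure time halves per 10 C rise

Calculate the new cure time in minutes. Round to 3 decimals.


factor = 2^((60-25)/10) = 11.3137
t_new = 95 / 11.3137 = 8.397 min

8.397


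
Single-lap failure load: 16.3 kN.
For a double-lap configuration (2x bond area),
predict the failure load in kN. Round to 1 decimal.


Failure load = 16.3 * 2 = 32.6 kN

32.6


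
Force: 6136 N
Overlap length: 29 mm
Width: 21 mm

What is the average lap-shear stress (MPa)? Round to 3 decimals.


Average shear stress = F / (overlap * width)
= 6136 / (29 * 21)
= 10.076 MPa

10.076


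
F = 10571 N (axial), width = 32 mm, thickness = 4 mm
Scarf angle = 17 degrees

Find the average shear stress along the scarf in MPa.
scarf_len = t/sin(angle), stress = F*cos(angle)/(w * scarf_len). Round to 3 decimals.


scarf_len = 4/sin(17 deg) = 13.6812
cos(17 deg) = 0.956305
stress = 10571*0.956305/(32*13.6812) = 23.091 MPa

23.091


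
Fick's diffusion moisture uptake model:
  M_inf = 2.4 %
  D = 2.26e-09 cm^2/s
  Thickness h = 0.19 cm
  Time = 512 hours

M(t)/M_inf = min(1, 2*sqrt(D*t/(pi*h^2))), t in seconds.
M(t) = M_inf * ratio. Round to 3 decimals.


t_sec = 512 * 3600 = 1843200
ratio = 2*sqrt(2.26e-09*1843200/(pi*0.19^2))
= min(1, 0.383303)
= 0.383303
M(t) = 2.4 * 0.383303 = 0.920 %

0.920


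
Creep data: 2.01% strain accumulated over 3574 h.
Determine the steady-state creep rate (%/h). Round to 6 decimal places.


Rate = 2.01 / 3574 = 0.000562 %/h

0.000562


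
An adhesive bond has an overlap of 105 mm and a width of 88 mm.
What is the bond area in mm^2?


Bond area = overlap * width
= 105 * 88
= 9240 mm^2

9240


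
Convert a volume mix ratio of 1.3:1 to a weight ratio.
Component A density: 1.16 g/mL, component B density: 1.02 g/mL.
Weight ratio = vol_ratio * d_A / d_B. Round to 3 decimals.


= 1.3 * 1.16 / 1.02 = 1.478

1.478


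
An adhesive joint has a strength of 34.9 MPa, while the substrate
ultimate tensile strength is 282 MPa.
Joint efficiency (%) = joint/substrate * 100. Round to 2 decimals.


Efficiency = 34.9 / 282 * 100
= 12.38%

12.38


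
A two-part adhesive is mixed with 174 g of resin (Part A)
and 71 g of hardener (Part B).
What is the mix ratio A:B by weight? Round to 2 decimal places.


Mix ratio = mass_A / mass_B
= 174 / 71
= 2.45

2.45


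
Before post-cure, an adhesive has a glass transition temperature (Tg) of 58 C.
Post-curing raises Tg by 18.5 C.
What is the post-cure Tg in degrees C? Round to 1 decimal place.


Tg_post = Tg_base + delta_Tg
= 58 + 18.5
= 76.5 C

76.5


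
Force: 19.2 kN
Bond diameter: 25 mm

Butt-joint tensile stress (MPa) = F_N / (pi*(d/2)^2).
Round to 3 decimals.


F_N = 19.2 * 1000 = 19200.0 N
A = pi*(12.5)^2 = 490.8739 mm^2
stress = 19200.0 / 490.8739 = 39.114 MPa

39.114


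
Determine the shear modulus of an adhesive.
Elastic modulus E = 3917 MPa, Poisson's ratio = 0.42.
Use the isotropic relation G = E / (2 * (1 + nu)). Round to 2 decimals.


G = 3917 / (2*(1+0.42)) = 3917 / 2.84
= 1379.23 MPa

1379.23


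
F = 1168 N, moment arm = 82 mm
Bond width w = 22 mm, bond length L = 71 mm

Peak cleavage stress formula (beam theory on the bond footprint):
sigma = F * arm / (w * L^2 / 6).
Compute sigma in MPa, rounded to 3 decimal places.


sigma = (1168 * 82) / (22 * 5041 / 6)
= 95776 * 6 / 110902
= 574656 / 110902
= 5.182 MPa

5.182


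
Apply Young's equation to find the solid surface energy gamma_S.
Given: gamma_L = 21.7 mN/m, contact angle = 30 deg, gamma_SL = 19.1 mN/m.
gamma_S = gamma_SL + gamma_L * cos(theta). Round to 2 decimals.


theta_rad = 30 * pi/180 = 0.523599
gamma_S = 19.1 + 21.7 * cos(0.523599)
= 37.89 mN/m

37.89


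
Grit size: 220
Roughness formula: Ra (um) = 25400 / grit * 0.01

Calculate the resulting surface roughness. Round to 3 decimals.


Ra = 25400 / 220 * 0.01
= 1.155 um

1.155


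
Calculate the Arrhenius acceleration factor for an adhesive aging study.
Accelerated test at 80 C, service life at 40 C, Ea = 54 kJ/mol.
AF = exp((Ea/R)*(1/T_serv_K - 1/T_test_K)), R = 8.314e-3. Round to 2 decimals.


T_test = 353.15 K, T_serv = 313.15 K
Ea/R = 54 / 0.008314 = 6495.07
AF = exp(6495.07 * (1/313.15 - 1/353.15))
= 10.48

10.48


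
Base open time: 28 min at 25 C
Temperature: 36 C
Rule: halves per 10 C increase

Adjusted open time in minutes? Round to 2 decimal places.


Acceleration = 2^((36-25)/10) = 2.1435
Open time = 28 / 2.1435 = 13.06 min

13.06
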